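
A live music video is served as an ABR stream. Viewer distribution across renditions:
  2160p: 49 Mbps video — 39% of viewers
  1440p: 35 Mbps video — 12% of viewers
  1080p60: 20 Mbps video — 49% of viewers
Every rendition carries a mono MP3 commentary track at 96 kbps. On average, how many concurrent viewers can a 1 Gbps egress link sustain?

30

Audio: 96 kbps = 0.096 Mbps.
Average per-viewer bitrate: 0.39×49.096 + 0.12×35.096 + 0.49×20.096 = 33.206 Mbps.
1 Gbps = 1,000 Mbps; 1,000 / 33.206 = 30.12 → 30.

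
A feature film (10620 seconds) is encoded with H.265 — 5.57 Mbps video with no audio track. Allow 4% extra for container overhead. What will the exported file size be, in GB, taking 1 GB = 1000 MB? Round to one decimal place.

Total bitrate: 5.57 Mbps.
Stream data: 5.570 Mbps × 10620 s = 59153.4 Mb.
With 4% container overhead: ×1.04.
61,520 Mb ÷ 8 = 7,690 MB → 7.690 GB.

7.7 GB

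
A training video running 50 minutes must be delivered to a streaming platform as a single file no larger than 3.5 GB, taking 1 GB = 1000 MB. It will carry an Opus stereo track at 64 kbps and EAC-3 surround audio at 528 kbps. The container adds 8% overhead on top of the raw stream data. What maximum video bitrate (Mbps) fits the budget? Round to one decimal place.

Budget: 3.5 GB = 28000.0 Mb.
Stream payload after overhead: 28000.0 / 1.08 = 25925.9 Mb.
50 min = 3000 s
Total bitrate budget: 25925.9 Mb / 3000 s = 8.642 Mbps.
Audio total: 64 + 528 = 592 kbps = 0.592 Mbps.
Video: 8.642 − 0.592 = 8.050 Mbps.

8.0 Mbps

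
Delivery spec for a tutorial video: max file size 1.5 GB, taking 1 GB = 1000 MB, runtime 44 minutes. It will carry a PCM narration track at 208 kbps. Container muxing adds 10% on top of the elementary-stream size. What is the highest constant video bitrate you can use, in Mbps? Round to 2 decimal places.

3.92 Mbps

Budget: 1.5 GB = 12000.0 Mb.
Stream payload after overhead: 12000.0 / 1.10 = 10909.1 Mb.
44 min = 2640 s
Total bitrate budget: 10909.1 Mb / 2640 s = 4.132 Mbps.
Audio: 208 kbps = 0.208 Mbps.
Video: 4.132 − 0.208 = 3.924 Mbps.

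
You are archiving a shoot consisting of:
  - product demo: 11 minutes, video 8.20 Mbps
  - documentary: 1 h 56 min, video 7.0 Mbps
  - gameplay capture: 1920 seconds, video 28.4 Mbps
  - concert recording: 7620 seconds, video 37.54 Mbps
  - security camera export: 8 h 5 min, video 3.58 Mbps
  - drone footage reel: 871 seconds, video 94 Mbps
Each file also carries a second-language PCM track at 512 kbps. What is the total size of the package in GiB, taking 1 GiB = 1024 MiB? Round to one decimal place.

Audio: 512 kbps = 0.512 Mbps.
product demo: 8.712 Mbps × 660 s = 5749.9 Mb
documentary: 7.512 Mbps × 6960 s = 52283.5 Mb
gameplay capture: 28.912 Mbps × 1920 s = 55511.0 Mb
concert recording: 38.052 Mbps × 7620 s = 289956.2 Mb
security camera export: 4.092 Mbps × 29100 s = 119077.2 Mb
drone footage reel: 94.512 Mbps × 871 s = 82320.0 Mb
Total: 604897.9 Mb = 75612.2 MB.
= 70.42 GiB.

70.4 GiB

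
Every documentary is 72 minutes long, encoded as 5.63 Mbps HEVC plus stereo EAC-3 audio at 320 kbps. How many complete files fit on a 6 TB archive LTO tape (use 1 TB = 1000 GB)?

1867

72 min = 4320 s
Audio: 320 kbps = 0.320 Mbps.
Total bitrate: 5.950 Mbps.
Per item: 5.950 Mbps × 4320 s = 25,704 Mb = 3,213 MB.
Capacity: 6 TB = 48,000,000 Mb; 1867.41 items → 1867 complete.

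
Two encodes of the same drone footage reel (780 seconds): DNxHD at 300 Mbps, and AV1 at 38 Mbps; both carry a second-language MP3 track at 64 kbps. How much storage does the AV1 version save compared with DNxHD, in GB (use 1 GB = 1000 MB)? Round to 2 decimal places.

25.55 GB

Audio: 64 kbps = 0.064 Mbps.
DNxHD: 300.064 Mbps × 780 s = 234049.9 Mb = 29.256 GB.
AV1: 38.064 Mbps × 780 s = 29689.9 Mb = 3.711 GB.
Saving: 29.256 − 3.711 = 25.545 GB.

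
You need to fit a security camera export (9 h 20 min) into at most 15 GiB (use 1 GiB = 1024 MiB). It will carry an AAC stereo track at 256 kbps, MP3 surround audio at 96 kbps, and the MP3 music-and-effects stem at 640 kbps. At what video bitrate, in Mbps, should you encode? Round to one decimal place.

2.8 Mbps

Budget: 15 GiB = 128849.0 Mb.
9 h 20 min = 560 min = 33600 s
Total bitrate budget: 128849.0 Mb / 33600 s = 3.835 Mbps.
Audio total: 256 + 96 + 640 = 992 kbps = 0.992 Mbps.
Video: 3.835 − 0.992 = 2.843 Mbps.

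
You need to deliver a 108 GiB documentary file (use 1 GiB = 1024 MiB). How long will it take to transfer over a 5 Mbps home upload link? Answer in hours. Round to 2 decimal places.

File: 108 GiB = 927712.9 Mb.
At 5 Mbps: 927712.9 / 5 = 185542.6 s ≈ 51.5 hours.

51.54 hours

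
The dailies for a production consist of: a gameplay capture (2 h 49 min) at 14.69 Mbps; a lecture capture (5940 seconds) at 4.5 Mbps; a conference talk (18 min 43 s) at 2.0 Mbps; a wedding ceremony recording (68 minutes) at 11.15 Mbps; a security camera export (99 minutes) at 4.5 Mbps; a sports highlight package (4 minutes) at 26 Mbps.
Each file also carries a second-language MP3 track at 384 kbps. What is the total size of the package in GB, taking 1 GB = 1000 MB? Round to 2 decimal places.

Audio: 384 kbps = 0.384 Mbps.
gameplay capture: 15.074 Mbps × 10140 s = 152850.4 Mb
lecture capture: 4.884 Mbps × 5940 s = 29011.0 Mb
conference talk: 2.384 Mbps × 1123 s = 2677.2 Mb
wedding ceremony recording: 11.534 Mbps × 4080 s = 47058.7 Mb
security camera export: 4.884 Mbps × 5940 s = 29011.0 Mb
sports highlight package: 26.384 Mbps × 240 s = 6332.2 Mb
Total: 266940.4 Mb = 33367.5 MB.
= 33.37 GB.

33.37 GB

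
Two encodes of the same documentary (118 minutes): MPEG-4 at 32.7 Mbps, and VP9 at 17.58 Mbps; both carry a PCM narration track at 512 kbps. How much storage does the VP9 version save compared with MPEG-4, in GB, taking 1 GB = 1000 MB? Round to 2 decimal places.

118 min = 7080 s
Audio: 512 kbps = 0.512 Mbps.
MPEG-4: 33.212 Mbps × 7080 s = 235141.0 Mb = 29.393 GB.
VP9: 18.092 Mbps × 7080 s = 128091.4 Mb = 16.011 GB.
Saving: 29.393 − 16.011 = 13.381 GB.

13.38 GB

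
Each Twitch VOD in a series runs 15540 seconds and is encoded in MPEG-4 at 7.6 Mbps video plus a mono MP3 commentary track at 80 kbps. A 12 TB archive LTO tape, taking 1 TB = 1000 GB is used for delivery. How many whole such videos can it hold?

Audio: 80 kbps = 0.080 Mbps.
Total bitrate: 7.680 Mbps.
Per item: 7.680 Mbps × 15540 s = 119,347 Mb = 14,918 MB.
Capacity: 12 TB = 96,000,000 Mb; 804.38 items → 804 complete.

804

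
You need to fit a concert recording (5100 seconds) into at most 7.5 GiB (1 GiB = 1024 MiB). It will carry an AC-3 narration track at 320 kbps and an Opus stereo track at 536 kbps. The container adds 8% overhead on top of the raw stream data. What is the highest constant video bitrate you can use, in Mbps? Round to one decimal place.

Budget: 7.5 GiB = 64424.5 Mb.
Stream payload after overhead: 64424.5 / 1.08 = 59652.3 Mb.
Total bitrate budget: 59652.3 Mb / 5100 s = 11.697 Mbps.
Audio total: 320 + 536 = 856 kbps = 0.856 Mbps.
Video: 11.697 − 0.856 = 10.841 Mbps.

10.8 Mbps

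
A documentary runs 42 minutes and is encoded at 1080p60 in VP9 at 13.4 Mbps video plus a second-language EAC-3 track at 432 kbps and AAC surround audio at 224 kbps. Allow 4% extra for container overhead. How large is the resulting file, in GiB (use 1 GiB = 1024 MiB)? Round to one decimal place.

42 min = 2520 s
Audio total: 432 + 224 = 656 kbps = 0.656 Mbps.
Total bitrate: 13.4 + 0.656 = 14.056 Mbps.
Stream data: 14.056 Mbps × 2520 s = 35421.1 Mb.
With 4% container overhead: ×1.04.
36,838 Mb = 4,604,745,600 bytes ÷ 1,073,741,824 = 4.289 GiB.

4.3 GiB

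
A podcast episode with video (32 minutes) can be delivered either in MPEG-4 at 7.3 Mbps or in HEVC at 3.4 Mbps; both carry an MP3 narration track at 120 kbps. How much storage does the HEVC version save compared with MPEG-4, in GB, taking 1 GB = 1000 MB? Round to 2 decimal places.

0.94 GB

32 min = 1920 s
Audio: 120 kbps = 0.120 Mbps.
MPEG-4: 7.420 Mbps × 1920 s = 14246.4 Mb = 1.781 GB.
HEVC: 3.520 Mbps × 1920 s = 6758.4 Mb = 0.845 GB.
Saving: 1.781 − 0.845 = 0.936 GB.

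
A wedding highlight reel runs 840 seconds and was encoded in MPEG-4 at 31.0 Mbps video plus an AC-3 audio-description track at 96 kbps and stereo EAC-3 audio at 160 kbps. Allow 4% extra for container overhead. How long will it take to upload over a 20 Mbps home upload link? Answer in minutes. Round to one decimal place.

22.8 minutes

Audio total: 96 + 160 = 256 kbps = 0.256 Mbps.
Total bitrate: 31.256 Mbps.
File: 31.256 Mbps × 840 s = 26255.0 Mb.
With 4% container overhead: ×1.04. → 27305.2 Mb.
At 20 Mbps: 27305.2 / 20 = 1365.3 s ≈ 22.8 minutes.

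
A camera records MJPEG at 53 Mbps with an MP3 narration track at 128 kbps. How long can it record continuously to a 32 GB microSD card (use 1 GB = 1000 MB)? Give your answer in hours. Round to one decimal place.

Audio: 128 kbps = 0.128 Mbps.
Total bitrate: 53 + 0.128 = 53.128 Mbps.
Capacity: 32 GB = 256,000 Mb.
Recording time: 256,000 / 53.128 = 4,819 s ≈ 1.34 hours.

1.3 hours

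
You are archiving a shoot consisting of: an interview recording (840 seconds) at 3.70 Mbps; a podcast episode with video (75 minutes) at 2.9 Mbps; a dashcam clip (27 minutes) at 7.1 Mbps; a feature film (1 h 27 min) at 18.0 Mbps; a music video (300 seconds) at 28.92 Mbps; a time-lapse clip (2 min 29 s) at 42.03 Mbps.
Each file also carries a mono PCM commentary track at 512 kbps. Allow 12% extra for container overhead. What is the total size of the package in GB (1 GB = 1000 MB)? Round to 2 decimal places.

20.02 GB

Audio: 512 kbps = 0.512 Mbps.
interview recording: 4.212 Mbps × 840 s × 1.12 = 3962.6 Mb
podcast episode with video: 3.412 Mbps × 4500 s × 1.12 = 17196.5 Mb
dashcam clip: 7.612 Mbps × 1620 s × 1.12 = 13811.2 Mb
feature film: 18.512 Mbps × 5220 s × 1.12 = 108228.6 Mb
music video: 29.432 Mbps × 300 s × 1.12 = 9889.2 Mb
time-lapse clip: 42.542 Mbps × 149 s × 1.12 = 7099.4 Mb
Total: 160187.5 Mb = 20023.4 MB.
= 20.02 GB.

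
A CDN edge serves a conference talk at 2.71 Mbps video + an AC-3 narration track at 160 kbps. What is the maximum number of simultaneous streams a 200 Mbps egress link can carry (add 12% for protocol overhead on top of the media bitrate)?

Audio: 160 kbps = 0.160 Mbps.
Per-viewer media rate: 2.870 Mbps.
On the wire with 12% overhead: 3.214 Mbps.
200 Mbps = 200.0 Mbps; 200.0 / 3.214 = 62.22 → 62 viewers.

62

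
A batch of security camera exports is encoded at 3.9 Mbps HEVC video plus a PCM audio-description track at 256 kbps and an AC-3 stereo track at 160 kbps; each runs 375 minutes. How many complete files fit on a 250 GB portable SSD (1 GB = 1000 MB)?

375 min = 22500 s
Audio total: 256 + 160 = 416 kbps = 0.416 Mbps.
Total bitrate: 4.316 Mbps.
Per item: 4.316 Mbps × 22500 s = 97,110 Mb = 12,139 MB.
Capacity: 250 GB = 2,000,000 Mb; 20.60 items → 20 complete.

20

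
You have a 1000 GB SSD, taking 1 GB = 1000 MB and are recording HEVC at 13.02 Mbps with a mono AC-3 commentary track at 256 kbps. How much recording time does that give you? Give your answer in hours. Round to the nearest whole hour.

167 hours

Audio: 256 kbps = 0.256 Mbps.
Total bitrate: 13.02 + 0.256 = 13.276 Mbps.
Capacity: 1000 GB = 8,000,000 Mb.
Recording time: 8,000,000 / 13.276 = 602,591 s ≈ 167 hours.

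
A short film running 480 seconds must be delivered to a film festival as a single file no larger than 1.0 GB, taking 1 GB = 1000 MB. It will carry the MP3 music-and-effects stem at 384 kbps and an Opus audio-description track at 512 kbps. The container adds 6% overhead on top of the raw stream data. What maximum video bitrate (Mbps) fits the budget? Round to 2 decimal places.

Budget: 1.0 GB = 8000.0 Mb.
Stream payload after overhead: 8000.0 / 1.06 = 7547.2 Mb.
Total bitrate budget: 7547.2 Mb / 480 s = 15.723 Mbps.
Audio total: 384 + 512 = 896 kbps = 0.896 Mbps.
Video: 15.723 − 0.896 = 14.827 Mbps.

14.83 Mbps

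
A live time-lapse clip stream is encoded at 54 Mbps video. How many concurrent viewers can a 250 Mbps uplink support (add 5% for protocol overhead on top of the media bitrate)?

On the wire with 5% overhead: 56.700 Mbps.
250 Mbps = 250.0 Mbps; 250.0 / 56.700 = 4.41 → 4 viewers.

4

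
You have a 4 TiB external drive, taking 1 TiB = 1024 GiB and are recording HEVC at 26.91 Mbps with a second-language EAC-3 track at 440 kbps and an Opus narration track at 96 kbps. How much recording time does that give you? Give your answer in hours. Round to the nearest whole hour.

Audio total: 440 + 96 = 536 kbps = 0.536 Mbps.
Total bitrate: 26.91 + 0.536 = 27.446 Mbps.
Capacity: 4 TiB = 35,184,372 Mb.
Recording time: 35,184,372 / 27.446 = 1,281,949 s ≈ 356 hours.

356 hours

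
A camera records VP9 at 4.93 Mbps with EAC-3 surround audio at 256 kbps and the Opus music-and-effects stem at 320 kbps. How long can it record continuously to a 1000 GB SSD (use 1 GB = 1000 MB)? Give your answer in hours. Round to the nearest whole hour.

Audio total: 256 + 320 = 576 kbps = 0.576 Mbps.
Total bitrate: 4.93 + 0.576 = 5.506 Mbps.
Capacity: 1000 GB = 8,000,000 Mb.
Recording time: 8,000,000 / 5.506 = 1,452,960 s ≈ 404 hours.

404 hours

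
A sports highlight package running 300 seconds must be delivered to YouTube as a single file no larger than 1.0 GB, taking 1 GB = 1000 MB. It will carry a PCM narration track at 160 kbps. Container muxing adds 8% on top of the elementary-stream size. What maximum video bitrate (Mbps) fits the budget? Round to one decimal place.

Budget: 1.0 GB = 8000.0 Mb.
Stream payload after overhead: 8000.0 / 1.08 = 7407.4 Mb.
Total bitrate budget: 7407.4 Mb / 300 s = 24.691 Mbps.
Audio: 160 kbps = 0.160 Mbps.
Video: 24.691 − 0.160 = 24.531 Mbps.

24.5 Mbps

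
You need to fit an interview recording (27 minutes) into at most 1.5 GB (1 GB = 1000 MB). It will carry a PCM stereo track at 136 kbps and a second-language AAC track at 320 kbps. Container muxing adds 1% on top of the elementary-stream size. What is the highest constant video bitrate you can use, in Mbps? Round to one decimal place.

6.9 Mbps

Budget: 1.5 GB = 12000.0 Mb.
Stream payload after overhead: 12000.0 / 1.01 = 11881.2 Mb.
27 min = 1620 s
Total bitrate budget: 11881.2 Mb / 1620 s = 7.334 Mbps.
Audio total: 136 + 320 = 456 kbps = 0.456 Mbps.
Video: 7.334 − 0.456 = 6.878 Mbps.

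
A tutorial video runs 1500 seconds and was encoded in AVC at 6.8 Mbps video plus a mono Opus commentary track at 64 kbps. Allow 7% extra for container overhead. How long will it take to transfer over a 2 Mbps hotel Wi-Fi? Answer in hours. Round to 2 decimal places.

Audio: 64 kbps = 0.064 Mbps.
Total bitrate: 6.864 Mbps.
File: 6.864 Mbps × 1500 s = 10296.0 Mb.
With 7% container overhead: ×1.07. → 11016.7 Mb.
At 2 Mbps: 11016.7 / 2 = 5508.4 s ≈ 1.53 hours.

1.53 hours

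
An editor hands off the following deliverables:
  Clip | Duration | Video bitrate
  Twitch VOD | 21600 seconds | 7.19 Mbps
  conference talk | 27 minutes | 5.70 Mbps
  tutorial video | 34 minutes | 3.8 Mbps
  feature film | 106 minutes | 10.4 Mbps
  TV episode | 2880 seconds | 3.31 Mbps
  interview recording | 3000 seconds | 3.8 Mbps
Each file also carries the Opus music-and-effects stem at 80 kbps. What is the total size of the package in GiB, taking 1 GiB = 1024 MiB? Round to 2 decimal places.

30.54 GiB

Audio: 80 kbps = 0.080 Mbps.
Twitch VOD: 7.270 Mbps × 21600 s = 157032.0 Mb
conference talk: 5.780 Mbps × 1620 s = 9363.6 Mb
tutorial video: 3.880 Mbps × 2040 s = 7915.2 Mb
feature film: 10.480 Mbps × 6360 s = 66652.8 Mb
TV episode: 3.390 Mbps × 2880 s = 9763.2 Mb
interview recording: 3.880 Mbps × 3000 s = 11640.0 Mb
Total: 262366.8 Mb = 32795.8 MB.
= 30.54 GiB.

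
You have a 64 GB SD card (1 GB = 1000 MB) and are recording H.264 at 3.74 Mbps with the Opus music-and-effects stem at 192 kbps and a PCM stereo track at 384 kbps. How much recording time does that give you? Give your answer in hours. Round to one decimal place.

33.0 hours

Audio total: 192 + 384 = 576 kbps = 0.576 Mbps.
Total bitrate: 3.74 + 0.576 = 4.316 Mbps.
Capacity: 64 GB = 512,000 Mb.
Recording time: 512,000 / 4.316 = 118,628 s ≈ 33.0 hours.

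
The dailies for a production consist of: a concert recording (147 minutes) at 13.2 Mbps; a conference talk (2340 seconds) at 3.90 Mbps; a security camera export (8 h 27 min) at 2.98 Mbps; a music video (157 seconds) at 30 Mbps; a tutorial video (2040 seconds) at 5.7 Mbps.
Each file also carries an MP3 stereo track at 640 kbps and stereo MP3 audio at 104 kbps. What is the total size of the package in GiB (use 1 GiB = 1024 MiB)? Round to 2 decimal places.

30.86 GiB

Audio total: 640 + 104 = 744 kbps = 0.744 Mbps.
concert recording: 13.944 Mbps × 8820 s = 122986.1 Mb
conference talk: 4.644 Mbps × 2340 s = 10867.0 Mb
security camera export: 3.724 Mbps × 30420 s = 113284.1 Mb
music video: 30.744 Mbps × 157 s = 4826.8 Mb
tutorial video: 6.444 Mbps × 2040 s = 13145.8 Mb
Total: 265109.7 Mb = 33138.7 MB.
= 30.86 GiB.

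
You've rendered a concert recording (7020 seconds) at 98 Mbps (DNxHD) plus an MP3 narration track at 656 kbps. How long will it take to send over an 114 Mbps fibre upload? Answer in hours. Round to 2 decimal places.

Audio: 656 kbps = 0.656 Mbps.
Total bitrate: 98.656 Mbps.
File: 98.656 Mbps × 7020 s = 692565.1 Mb.
At 114 Mbps: 692565.1 / 114 = 6075.1 s ≈ 1.69 hours.

1.69 hours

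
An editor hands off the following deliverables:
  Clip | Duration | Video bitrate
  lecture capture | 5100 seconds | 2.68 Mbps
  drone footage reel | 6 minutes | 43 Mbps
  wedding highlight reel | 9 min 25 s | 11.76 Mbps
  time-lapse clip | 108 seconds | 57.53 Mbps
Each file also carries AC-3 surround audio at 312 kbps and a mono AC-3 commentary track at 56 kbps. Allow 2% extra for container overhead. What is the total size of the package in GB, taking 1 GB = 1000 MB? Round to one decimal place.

5.6 GB

Audio total: 312 + 56 = 368 kbps = 0.368 Mbps.
lecture capture: 3.048 Mbps × 5100 s × 1.02 = 15855.7 Mb
drone footage reel: 43.368 Mbps × 360 s × 1.02 = 15924.7 Mb
wedding highlight reel: 12.128 Mbps × 565 s × 1.02 = 6989.4 Mb
time-lapse clip: 57.898 Mbps × 108 s × 1.02 = 6378.0 Mb
Total: 45147.8 Mb = 5643.5 MB.
= 5.643 GB.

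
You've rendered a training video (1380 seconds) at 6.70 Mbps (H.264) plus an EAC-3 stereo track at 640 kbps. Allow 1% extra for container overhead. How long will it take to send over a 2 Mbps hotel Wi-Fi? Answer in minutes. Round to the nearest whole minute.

85 minutes

Audio: 640 kbps = 0.640 Mbps.
Total bitrate: 7.340 Mbps.
File: 7.340 Mbps × 1380 s = 10129.2 Mb.
With 1% container overhead: ×1.01. → 10230.5 Mb.
At 2 Mbps: 10230.5 / 2 = 5115.2 s ≈ 85.3 minutes.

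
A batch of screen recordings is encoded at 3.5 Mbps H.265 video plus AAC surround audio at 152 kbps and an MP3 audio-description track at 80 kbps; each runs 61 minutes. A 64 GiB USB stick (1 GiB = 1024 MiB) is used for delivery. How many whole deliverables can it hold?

61 min = 3660 s
Audio total: 152 + 80 = 232 kbps = 0.232 Mbps.
Total bitrate: 3.732 Mbps.
Per item: 3.732 Mbps × 3660 s = 13,659 Mb = 1,707 MB.
Capacity: 64 GiB = 549,756 Mb; 40.25 items → 40 complete.

40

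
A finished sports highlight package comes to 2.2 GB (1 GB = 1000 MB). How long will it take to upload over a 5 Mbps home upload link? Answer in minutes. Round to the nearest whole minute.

File: 2.2 GB = 17600.0 Mb.
At 5 Mbps: 17600.0 / 5 = 3520.0 s ≈ 58.7 minutes.

59 minutes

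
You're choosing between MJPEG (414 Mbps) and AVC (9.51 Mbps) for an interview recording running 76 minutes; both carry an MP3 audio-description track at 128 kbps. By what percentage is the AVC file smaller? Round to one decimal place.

76 min = 4560 s
Audio: 128 kbps = 0.128 Mbps.
MJPEG: 414.128 Mbps × 4560 s = 1888423.7 Mb = 236.053 GB.
AVC: 9.638 Mbps × 4560 s = 43949.3 Mb = 5.494 GB.
Reduction: (1 − 5.494/236.053) × 100 = 97.67%.

97.7%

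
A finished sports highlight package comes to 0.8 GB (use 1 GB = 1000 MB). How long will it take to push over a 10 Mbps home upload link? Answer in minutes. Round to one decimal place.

10.7 minutes

File: 0.8 GB = 6400.0 Mb.
At 10 Mbps: 6400.0 / 10 = 640.0 s ≈ 10.7 minutes.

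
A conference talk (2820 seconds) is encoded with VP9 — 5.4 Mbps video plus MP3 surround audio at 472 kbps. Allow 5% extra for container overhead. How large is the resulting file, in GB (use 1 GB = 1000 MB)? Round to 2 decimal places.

2.17 GB

Audio: 472 kbps = 0.472 Mbps.
Total bitrate: 5.4 + 0.472 = 5.872 Mbps.
Stream data: 5.872 Mbps × 2820 s = 16559.0 Mb.
With 5% container overhead: ×1.05.
17,387 Mb ÷ 8 = 2,173 MB → 2.173 GB.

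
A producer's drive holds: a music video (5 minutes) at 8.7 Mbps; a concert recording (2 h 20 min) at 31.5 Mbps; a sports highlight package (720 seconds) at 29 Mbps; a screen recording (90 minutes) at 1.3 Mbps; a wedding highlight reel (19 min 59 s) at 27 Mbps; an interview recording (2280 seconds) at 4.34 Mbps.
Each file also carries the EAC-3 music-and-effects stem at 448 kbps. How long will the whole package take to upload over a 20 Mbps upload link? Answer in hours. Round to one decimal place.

4.8 hours

Audio: 448 kbps = 0.448 Mbps.
music video: 9.148 Mbps × 300 s = 2744.4 Mb
concert recording: 31.948 Mbps × 8400 s = 268363.2 Mb
sports highlight package: 29.448 Mbps × 720 s = 21202.6 Mb
screen recording: 1.748 Mbps × 5400 s = 9439.2 Mb
wedding highlight reel: 27.448 Mbps × 1199 s = 32910.2 Mb
interview recording: 4.788 Mbps × 2280 s = 10916.6 Mb
Total: 345576.2 Mb = 43197.0 MB.
At 20 Mbps: 345576.2 / 20 = 17279 s ≈ 4.8 hours.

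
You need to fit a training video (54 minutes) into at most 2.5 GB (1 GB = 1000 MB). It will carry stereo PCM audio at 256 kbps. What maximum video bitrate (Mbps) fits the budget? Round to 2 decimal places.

Budget: 2.5 GB = 20000.0 Mb.
54 min = 3240 s
Total bitrate budget: 20000.0 Mb / 3240 s = 6.173 Mbps.
Audio: 256 kbps = 0.256 Mbps.
Video: 6.173 − 0.256 = 5.917 Mbps.

5.92 Mbps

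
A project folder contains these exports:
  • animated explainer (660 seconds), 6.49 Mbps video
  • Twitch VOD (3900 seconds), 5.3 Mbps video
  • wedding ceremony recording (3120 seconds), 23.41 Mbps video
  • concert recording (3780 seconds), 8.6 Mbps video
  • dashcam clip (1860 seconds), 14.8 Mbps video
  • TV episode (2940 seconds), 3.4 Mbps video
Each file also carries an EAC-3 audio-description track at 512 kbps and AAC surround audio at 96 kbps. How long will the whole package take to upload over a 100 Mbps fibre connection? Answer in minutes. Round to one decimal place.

29.7 minutes

Audio total: 512 + 96 = 608 kbps = 0.608 Mbps.
animated explainer: 7.098 Mbps × 660 s = 4684.7 Mb
Twitch VOD: 5.908 Mbps × 3900 s = 23041.2 Mb
wedding ceremony recording: 24.018 Mbps × 3120 s = 74936.2 Mb
concert recording: 9.208 Mbps × 3780 s = 34806.2 Mb
dashcam clip: 15.408 Mbps × 1860 s = 28658.9 Mb
TV episode: 4.008 Mbps × 2940 s = 11783.5 Mb
Total: 177910.7 Mb = 22238.8 MB.
At 100 Mbps: 177910.7 / 100 = 1779 s ≈ 29.7 minutes.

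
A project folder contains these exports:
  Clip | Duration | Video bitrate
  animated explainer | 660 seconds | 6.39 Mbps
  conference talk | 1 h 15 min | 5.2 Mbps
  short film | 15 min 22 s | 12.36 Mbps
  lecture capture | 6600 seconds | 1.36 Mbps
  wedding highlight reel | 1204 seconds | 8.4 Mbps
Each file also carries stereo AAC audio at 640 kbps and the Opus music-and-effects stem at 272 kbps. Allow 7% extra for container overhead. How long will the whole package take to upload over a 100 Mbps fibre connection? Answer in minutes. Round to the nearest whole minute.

13 minutes

Audio total: 640 + 272 = 912 kbps = 0.912 Mbps.
animated explainer: 7.302 Mbps × 660 s × 1.07 = 5156.7 Mb
conference talk: 6.112 Mbps × 4500 s × 1.07 = 29429.3 Mb
short film: 13.272 Mbps × 922 s × 1.07 = 13093.4 Mb
lecture capture: 2.272 Mbps × 6600 s × 1.07 = 16044.9 Mb
wedding highlight reel: 9.312 Mbps × 1204 s × 1.07 = 11996.5 Mb
Total: 75720.6 Mb = 9465.1 MB.
At 100 Mbps: 75720.6 / 100 = 757 s ≈ 12.6 minutes.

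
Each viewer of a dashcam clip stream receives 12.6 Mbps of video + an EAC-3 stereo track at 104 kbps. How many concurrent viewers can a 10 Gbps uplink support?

Audio: 104 kbps = 0.104 Mbps.
Per-viewer media rate: 12.704 Mbps.
10 Gbps = 10,000 Mbps; 10,000 / 12.704 = 787.15 → 787 viewers.

787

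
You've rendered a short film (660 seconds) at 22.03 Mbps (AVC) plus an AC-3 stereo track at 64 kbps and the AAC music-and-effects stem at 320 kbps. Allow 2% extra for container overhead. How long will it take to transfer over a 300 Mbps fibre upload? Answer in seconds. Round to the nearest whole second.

50 seconds

Audio total: 64 + 320 = 384 kbps = 0.384 Mbps.
Total bitrate: 22.414 Mbps.
File: 22.414 Mbps × 660 s = 14793.2 Mb.
With 2% container overhead: ×1.02. → 15089.1 Mb.
At 300 Mbps: 15089.1 / 300 = 50.3 s ≈ 50.3 seconds.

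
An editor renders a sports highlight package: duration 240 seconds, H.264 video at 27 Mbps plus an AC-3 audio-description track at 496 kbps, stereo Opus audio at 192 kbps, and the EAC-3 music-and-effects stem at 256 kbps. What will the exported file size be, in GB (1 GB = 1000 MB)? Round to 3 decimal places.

Audio total: 496 + 192 + 256 = 944 kbps = 0.944 Mbps.
Total bitrate: 27 + 0.944 = 27.944 Mbps.
Stream data: 27.944 Mbps × 240 s = 6706.6 Mb.
6,707 Mb ÷ 8 = 838.3 MB → 0.8383 GB.

0.838 GB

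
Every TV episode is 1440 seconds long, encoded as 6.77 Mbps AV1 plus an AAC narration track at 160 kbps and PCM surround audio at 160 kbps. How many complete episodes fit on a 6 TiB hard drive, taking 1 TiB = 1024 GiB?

Audio total: 160 + 160 = 320 kbps = 0.320 Mbps.
Total bitrate: 7.090 Mbps.
Per item: 7.090 Mbps × 1440 s = 10,210 Mb = 1,276 MB.
Capacity: 6 TiB = 52,776,558 Mb; 5169.31 items → 5169 complete.

5169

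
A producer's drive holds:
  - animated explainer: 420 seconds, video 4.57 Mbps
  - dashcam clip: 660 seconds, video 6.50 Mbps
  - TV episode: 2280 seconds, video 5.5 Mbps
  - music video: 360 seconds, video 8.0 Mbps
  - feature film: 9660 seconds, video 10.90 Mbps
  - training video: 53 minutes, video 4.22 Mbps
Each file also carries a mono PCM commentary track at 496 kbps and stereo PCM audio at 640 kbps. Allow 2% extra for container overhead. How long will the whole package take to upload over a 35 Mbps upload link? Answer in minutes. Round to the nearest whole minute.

Audio total: 496 + 640 = 1136 kbps = 1.136 Mbps.
animated explainer: 5.706 Mbps × 420 s × 1.02 = 2444.5 Mb
dashcam clip: 7.636 Mbps × 660 s × 1.02 = 5140.6 Mb
TV episode: 6.636 Mbps × 2280 s × 1.02 = 15432.7 Mb
music video: 9.136 Mbps × 360 s × 1.02 = 3354.7 Mb
feature film: 12.036 Mbps × 9660 s × 1.02 = 118593.1 Mb
training video: 5.356 Mbps × 3180 s × 1.02 = 17372.7 Mb
Total: 162338.3 Mb = 20292.3 MB.
At 35 Mbps: 162338.3 / 35 = 4638 s ≈ 77.3 minutes.

77 minutes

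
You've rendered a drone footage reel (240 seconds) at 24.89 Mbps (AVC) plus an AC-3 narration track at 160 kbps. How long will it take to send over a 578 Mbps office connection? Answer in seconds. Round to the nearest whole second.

10 seconds

Audio: 160 kbps = 0.160 Mbps.
Total bitrate: 25.050 Mbps.
File: 25.050 Mbps × 240 s = 6012.0 Mb.
At 578 Mbps: 6012.0 / 578 = 10.4 s ≈ 10.4 seconds.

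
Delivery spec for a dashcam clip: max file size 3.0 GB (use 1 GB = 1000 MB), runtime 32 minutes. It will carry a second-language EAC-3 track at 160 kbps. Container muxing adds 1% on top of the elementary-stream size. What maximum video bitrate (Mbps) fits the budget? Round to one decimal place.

Budget: 3.0 GB = 24000.0 Mb.
Stream payload after overhead: 24000.0 / 1.01 = 23762.4 Mb.
32 min = 1920 s
Total bitrate budget: 23762.4 Mb / 1920 s = 12.376 Mbps.
Audio: 160 kbps = 0.160 Mbps.
Video: 12.376 − 0.160 = 12.216 Mbps.

12.2 Mbps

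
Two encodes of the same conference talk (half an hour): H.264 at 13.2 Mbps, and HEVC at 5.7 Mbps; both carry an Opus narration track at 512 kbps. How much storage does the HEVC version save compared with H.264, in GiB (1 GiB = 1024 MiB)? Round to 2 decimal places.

30 min = 1800 s
Audio: 512 kbps = 0.512 Mbps.
H.264: 13.712 Mbps × 1800 s = 24681.6 Mb = 2.873 GiB.
HEVC: 6.212 Mbps × 1800 s = 11181.6 Mb = 1.302 GiB.
Saving: 2.873 − 1.302 = 1.572 GiB.

1.57 GiB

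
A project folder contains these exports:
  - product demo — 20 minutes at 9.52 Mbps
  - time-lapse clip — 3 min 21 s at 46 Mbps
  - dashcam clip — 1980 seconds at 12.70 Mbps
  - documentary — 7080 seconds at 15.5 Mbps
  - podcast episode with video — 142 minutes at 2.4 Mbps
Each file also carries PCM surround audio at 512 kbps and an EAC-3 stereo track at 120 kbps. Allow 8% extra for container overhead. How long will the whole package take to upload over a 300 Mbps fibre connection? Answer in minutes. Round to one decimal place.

11.3 minutes

Audio total: 512 + 120 = 632 kbps = 0.632 Mbps.
product demo: 10.152 Mbps × 1200 s × 1.08 = 13157.0 Mb
time-lapse clip: 46.632 Mbps × 201 s × 1.08 = 10122.9 Mb
dashcam clip: 13.332 Mbps × 1980 s × 1.08 = 28509.1 Mb
documentary: 16.132 Mbps × 7080 s × 1.08 = 123351.7 Mb
podcast episode with video: 3.032 Mbps × 8520 s × 1.08 = 27899.3 Mb
Total: 203040.0 Mb = 25380.0 MB.
At 300 Mbps: 203040.0 / 300 = 677 s ≈ 11.3 minutes.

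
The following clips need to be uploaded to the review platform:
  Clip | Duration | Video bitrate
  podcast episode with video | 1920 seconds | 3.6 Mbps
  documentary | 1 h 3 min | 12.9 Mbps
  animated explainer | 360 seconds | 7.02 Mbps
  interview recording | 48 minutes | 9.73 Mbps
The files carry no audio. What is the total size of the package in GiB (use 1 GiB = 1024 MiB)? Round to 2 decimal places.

podcast episode with video: 3.600 Mbps × 1920 s = 6912.0 Mb
documentary: 12.900 Mbps × 3780 s = 48762.0 Mb
animated explainer: 7.020 Mbps × 360 s = 2527.2 Mb
interview recording: 9.730 Mbps × 2880 s = 28022.4 Mb
Total: 86223.6 Mb = 10778.0 MB.
= 10.04 GiB.

10.04 GiB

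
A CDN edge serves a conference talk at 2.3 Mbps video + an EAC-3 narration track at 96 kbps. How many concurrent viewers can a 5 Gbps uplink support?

Audio: 96 kbps = 0.096 Mbps.
Per-viewer media rate: 2.396 Mbps.
5 Gbps = 5,000 Mbps; 5,000 / 2.396 = 2086.81 → 2086 viewers.

2086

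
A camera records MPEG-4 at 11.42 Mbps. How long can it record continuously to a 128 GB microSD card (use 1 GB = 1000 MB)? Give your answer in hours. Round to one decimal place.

Capacity: 128 GB = 1,024,000 Mb.
Recording time: 1,024,000 / 11.420 = 89,667 s ≈ 24.9 hours.

24.9 hours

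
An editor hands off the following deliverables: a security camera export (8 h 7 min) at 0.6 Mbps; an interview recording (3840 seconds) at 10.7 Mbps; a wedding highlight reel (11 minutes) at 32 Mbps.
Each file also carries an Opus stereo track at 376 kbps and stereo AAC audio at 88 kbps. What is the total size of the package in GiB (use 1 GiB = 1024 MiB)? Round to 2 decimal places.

Audio total: 376 + 88 = 464 kbps = 0.464 Mbps.
security camera export: 1.064 Mbps × 29220 s = 31090.1 Mb
interview recording: 11.164 Mbps × 3840 s = 42869.8 Mb
wedding highlight reel: 32.464 Mbps × 660 s = 21426.2 Mb
Total: 95386.1 Mb = 11923.3 MB.
= 11.10 GiB.

11.10 GiB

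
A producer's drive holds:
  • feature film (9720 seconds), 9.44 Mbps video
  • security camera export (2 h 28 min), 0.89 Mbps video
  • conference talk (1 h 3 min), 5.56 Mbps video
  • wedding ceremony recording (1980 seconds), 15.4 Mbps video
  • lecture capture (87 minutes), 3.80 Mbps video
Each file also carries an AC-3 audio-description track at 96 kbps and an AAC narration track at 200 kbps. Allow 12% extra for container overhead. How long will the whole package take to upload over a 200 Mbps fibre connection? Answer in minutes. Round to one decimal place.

Audio total: 96 + 200 = 296 kbps = 0.296 Mbps.
feature film: 9.736 Mbps × 9720 s × 1.12 = 105990.0 Mb
security camera export: 1.186 Mbps × 8880 s × 1.12 = 11795.5 Mb
conference talk: 5.856 Mbps × 3780 s × 1.12 = 24792.0 Mb
wedding ceremony recording: 15.696 Mbps × 1980 s × 1.12 = 34807.4 Mb
lecture capture: 4.096 Mbps × 5220 s × 1.12 = 23946.9 Mb
Total: 201331.7 Mb = 25166.5 MB.
At 200 Mbps: 201331.7 / 200 = 1007 s ≈ 16.8 minutes.

16.8 minutes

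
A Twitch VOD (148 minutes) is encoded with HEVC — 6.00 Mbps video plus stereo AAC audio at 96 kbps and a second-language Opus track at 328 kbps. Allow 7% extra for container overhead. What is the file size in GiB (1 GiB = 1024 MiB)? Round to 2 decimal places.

7.11 GiB

148 min = 8880 s
Audio total: 96 + 328 = 424 kbps = 0.424 Mbps.
Total bitrate: 6.00 + 0.424 = 6.424 Mbps.
Stream data: 6.424 Mbps × 8880 s = 57045.1 Mb.
With 7% container overhead: ×1.07.
61,038 Mb = 7,629,784,800 bytes ÷ 1,073,741,824 = 7.106 GiB.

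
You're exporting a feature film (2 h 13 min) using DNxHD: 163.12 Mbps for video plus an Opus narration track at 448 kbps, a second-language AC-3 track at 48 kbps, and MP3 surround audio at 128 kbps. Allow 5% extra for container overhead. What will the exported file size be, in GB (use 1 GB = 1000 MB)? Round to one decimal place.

171.5 GB

2 h 13 min = 133 min = 7980 s
Audio total: 448 + 48 + 128 = 624 kbps = 0.624 Mbps.
Total bitrate: 163.12 + 0.624 = 163.744 Mbps.
Stream data: 163.744 Mbps × 7980 s = 1306677.1 Mb.
With 5% container overhead: ×1.05.
1,372,011 Mb ÷ 8 = 171,501 MB → 171.5 GB.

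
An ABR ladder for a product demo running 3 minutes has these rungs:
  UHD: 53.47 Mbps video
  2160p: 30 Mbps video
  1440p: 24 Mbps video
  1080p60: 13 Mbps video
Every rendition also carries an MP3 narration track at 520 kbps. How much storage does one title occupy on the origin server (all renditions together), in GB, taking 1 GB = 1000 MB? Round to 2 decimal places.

3 min = 180 s
Audio: 520 kbps = 0.520 Mbps.
Sum of rendition bitrates: (53.47+0.520) + (30+0.520) + (24+0.520) + (13+0.520) = 122.550 Mbps.
× 180 s = 22,059 Mb = 2,757 MB = 2.757 GB.

2.76 GB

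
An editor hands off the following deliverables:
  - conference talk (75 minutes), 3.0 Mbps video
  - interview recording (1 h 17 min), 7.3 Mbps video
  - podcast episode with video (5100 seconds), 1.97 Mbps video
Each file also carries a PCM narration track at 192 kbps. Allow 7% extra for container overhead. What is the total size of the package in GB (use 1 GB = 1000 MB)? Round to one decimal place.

Audio: 192 kbps = 0.192 Mbps.
conference talk: 3.192 Mbps × 4500 s × 1.07 = 15369.5 Mb
interview recording: 7.492 Mbps × 4620 s × 1.07 = 37036.0 Mb
podcast episode with video: 2.162 Mbps × 5100 s × 1.07 = 11798.0 Mb
Total: 64203.5 Mb = 8025.4 MB.
= 8.025 GB.

8.0 GB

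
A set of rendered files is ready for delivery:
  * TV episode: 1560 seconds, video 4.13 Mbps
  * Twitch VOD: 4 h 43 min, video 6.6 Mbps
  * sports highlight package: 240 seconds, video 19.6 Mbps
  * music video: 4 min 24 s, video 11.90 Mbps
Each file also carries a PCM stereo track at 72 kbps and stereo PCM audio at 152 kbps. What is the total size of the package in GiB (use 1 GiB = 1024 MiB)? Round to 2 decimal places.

15.21 GiB

Audio total: 72 + 152 = 224 kbps = 0.224 Mbps.
TV episode: 4.354 Mbps × 1560 s = 6792.2 Mb
Twitch VOD: 6.824 Mbps × 16980 s = 115871.5 Mb
sports highlight package: 19.824 Mbps × 240 s = 4757.8 Mb
music video: 12.124 Mbps × 264 s = 3200.7 Mb
Total: 130622.3 Mb = 16327.8 MB.
= 15.21 GiB.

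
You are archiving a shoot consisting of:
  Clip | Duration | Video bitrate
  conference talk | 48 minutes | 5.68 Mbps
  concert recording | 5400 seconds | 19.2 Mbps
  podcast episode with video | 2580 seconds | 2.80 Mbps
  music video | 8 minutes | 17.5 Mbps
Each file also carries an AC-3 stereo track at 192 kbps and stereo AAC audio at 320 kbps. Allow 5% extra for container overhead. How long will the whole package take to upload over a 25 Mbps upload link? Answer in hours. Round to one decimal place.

Audio total: 192 + 320 = 512 kbps = 0.512 Mbps.
conference talk: 6.192 Mbps × 2880 s × 1.05 = 18724.6 Mb
concert recording: 19.712 Mbps × 5400 s × 1.05 = 111767.0 Mb
podcast episode with video: 3.312 Mbps × 2580 s × 1.05 = 8972.2 Mb
music video: 18.012 Mbps × 480 s × 1.05 = 9078.0 Mb
Total: 148541.9 Mb = 18567.7 MB.
At 25 Mbps: 148541.9 / 25 = 5942 s ≈ 1.65 hours.

1.7 hours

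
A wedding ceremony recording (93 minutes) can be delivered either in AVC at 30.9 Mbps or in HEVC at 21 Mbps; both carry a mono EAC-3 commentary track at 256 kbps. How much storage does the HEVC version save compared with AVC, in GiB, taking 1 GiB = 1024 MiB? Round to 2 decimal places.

6.43 GiB

93 min = 5580 s
Audio: 256 kbps = 0.256 Mbps.
AVC: 31.156 Mbps × 5580 s = 173850.5 Mb = 20.239 GiB.
HEVC: 21.256 Mbps × 5580 s = 118608.5 Mb = 13.808 GiB.
Saving: 20.239 − 13.808 = 6.431 GiB.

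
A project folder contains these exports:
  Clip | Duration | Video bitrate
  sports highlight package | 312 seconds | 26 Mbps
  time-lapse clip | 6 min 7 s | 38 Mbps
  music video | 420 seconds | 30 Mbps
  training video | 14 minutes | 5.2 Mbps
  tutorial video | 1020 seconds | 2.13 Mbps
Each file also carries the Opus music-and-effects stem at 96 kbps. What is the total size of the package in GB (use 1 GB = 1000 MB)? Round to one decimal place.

5.2 GB

Audio: 96 kbps = 0.096 Mbps.
sports highlight package: 26.096 Mbps × 312 s = 8142.0 Mb
time-lapse clip: 38.096 Mbps × 367 s = 13981.2 Mb
music video: 30.096 Mbps × 420 s = 12640.3 Mb
training video: 5.296 Mbps × 840 s = 4448.6 Mb
tutorial video: 2.226 Mbps × 1020 s = 2270.5 Mb
Total: 41482.7 Mb = 5185.3 MB.
= 5.185 GB.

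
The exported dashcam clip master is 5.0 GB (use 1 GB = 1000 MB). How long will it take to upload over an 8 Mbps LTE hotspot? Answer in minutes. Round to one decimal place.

File: 5.0 GB = 40000.0 Mb.
At 8 Mbps: 40000.0 / 8 = 5000.0 s ≈ 83.3 minutes.

83.3 minutes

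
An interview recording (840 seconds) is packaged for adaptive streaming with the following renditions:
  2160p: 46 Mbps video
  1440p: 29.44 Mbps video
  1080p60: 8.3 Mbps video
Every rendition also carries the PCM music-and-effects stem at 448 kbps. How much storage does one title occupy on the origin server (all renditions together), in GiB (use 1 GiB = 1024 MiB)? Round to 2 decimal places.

Audio: 448 kbps = 0.448 Mbps.
Sum of rendition bitrates: (46+0.448) + (29.44+0.448) + (8.3+0.448) = 85.084 Mbps.
× 840 s = 71,471 Mb = 8,934 MB = 8.320 GiB.

8.32 GiB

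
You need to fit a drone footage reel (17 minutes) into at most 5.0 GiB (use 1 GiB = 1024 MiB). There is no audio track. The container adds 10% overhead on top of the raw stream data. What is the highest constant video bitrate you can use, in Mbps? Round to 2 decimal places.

38.28 Mbps

Budget: 5.0 GiB = 42949.7 Mb.
Stream payload after overhead: 42949.7 / 1.10 = 39045.2 Mb.
17 min = 1020 s
Total bitrate budget: 39045.2 Mb / 1020 s = 38.280 Mbps.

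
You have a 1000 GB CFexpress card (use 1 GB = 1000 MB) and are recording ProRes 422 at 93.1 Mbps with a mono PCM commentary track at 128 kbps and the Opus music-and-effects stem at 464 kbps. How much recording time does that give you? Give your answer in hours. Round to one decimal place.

23.7 hours

Audio total: 128 + 464 = 592 kbps = 0.592 Mbps.
Total bitrate: 93.1 + 0.592 = 93.692 Mbps.
Capacity: 1000 GB = 8,000,000 Mb.
Recording time: 8,000,000 / 93.692 = 85,386 s ≈ 23.7 hours.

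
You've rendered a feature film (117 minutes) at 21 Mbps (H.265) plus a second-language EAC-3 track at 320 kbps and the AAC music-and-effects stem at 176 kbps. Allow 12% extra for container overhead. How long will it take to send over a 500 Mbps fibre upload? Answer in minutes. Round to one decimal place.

117 min = 7020 s
Audio total: 320 + 176 = 496 kbps = 0.496 Mbps.
Total bitrate: 21.496 Mbps.
File: 21.496 Mbps × 7020 s = 150901.9 Mb.
With 12% container overhead: ×1.12. → 169010.2 Mb.
At 500 Mbps: 169010.2 / 500 = 338.0 s ≈ 5.63 minutes.

5.6 minutes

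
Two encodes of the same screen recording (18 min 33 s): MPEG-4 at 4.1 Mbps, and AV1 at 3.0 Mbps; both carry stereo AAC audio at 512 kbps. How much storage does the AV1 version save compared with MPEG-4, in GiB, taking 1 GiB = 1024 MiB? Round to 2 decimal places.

0.14 GiB

18 min 33 s = 1113 s
Audio: 512 kbps = 0.512 Mbps.
MPEG-4: 4.612 Mbps × 1113 s = 5133.2 Mb = 0.598 GiB.
AV1: 3.512 Mbps × 1113 s = 3908.9 Mb = 0.455 GiB.
Saving: 0.598 − 0.455 = 0.143 GiB.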